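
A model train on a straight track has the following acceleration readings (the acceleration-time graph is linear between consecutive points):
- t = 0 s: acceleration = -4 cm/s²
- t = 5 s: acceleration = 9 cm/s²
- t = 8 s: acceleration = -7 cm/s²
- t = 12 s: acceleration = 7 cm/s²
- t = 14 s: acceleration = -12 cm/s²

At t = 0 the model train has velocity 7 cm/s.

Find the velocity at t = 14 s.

Δv equals the area under the a-t graph; then v = v₀ + Δv.
0–5 s: ½(-4 + 9)(5) = 12.5 cm/s
5–8 s: ½(9 + -7)(3) = 3 cm/s
8–12 s: ½(-7 + 7)(4) = 0 cm/s
12–14 s: ½(7 + -12)(2) = -5 cm/s
Δv = 10.5 cm/s, so v(14) = 7 + (10.5) = 17.5 cm/s.

17.5 cm/s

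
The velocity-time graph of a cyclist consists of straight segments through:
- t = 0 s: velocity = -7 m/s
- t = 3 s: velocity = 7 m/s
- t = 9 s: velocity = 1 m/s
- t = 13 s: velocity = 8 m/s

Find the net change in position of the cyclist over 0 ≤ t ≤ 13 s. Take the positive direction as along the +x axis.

Net displacement equals the area under the velocity-time graph (areas below the axis count negative).
0–3 s: ½(-7 + 7)(3) = 0 m
3–9 s: ½(7 + 1)(6) = 24 m
9–13 s: ½(1 + 8)(4) = 18 m
Net displacement = 42 m

42 m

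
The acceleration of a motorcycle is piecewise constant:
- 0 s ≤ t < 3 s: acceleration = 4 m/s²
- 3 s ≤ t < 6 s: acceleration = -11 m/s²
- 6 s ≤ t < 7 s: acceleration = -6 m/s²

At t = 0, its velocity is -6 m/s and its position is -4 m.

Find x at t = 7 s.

On each constant-a segment, Δv = aΔt and Δx = v₀Δt + ½aΔt²; chain segment to segment.
0–3 s: v starts -6 m/s; Δx = -6·3 + ½·4·3² = 0 m; v ends 6 m/s.
3–6 s: v starts 6 m/s; Δx = 6·3 + ½·-11·3² = -31.5 m; v ends -27 m/s.
6–7 s: v starts -27 m/s; Δx = -27·1 + ½·-6·1² = -30 m; v ends -33 m/s.
x(7) = -4 + Σ Δx = -65.5 m.

-65.5 m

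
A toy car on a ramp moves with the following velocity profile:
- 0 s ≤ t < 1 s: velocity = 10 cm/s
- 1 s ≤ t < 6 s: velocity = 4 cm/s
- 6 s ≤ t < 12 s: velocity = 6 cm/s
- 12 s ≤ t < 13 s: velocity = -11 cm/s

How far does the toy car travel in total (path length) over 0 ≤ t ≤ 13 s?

77 cm

Distance (not displacement) is the total path length: add the absolute areas under v-t.
0–1 s: |10| × 1 = 10 cm
1–6 s: |4| × 5 = 20 cm
6–12 s: |6| × 6 = 36 cm
12–13 s: |-11| × 1 = 11 cm
Total distance = 77 cm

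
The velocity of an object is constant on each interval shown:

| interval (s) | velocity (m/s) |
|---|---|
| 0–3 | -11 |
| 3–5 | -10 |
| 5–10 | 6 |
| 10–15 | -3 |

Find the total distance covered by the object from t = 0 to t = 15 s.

Distance (not displacement) is the total path length: add the absolute areas under v-t.
0–3 s: |-11| × 3 = 33 m
3–5 s: |-10| × 2 = 20 m
5–10 s: |6| × 5 = 30 m
10–15 s: |-3| × 5 = 15 m
Total distance = 98 m

98 m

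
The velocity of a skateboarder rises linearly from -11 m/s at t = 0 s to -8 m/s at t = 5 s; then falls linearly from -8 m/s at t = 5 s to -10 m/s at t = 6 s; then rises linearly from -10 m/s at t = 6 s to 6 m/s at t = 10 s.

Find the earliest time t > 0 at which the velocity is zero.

t = 8.5 s

v changes sign on 6–10 s (from -10 to 6); the graph is linear there, so v = 0 at t = 6 + (10)·(10 − 6)/(6 − -10) = 8.5 s.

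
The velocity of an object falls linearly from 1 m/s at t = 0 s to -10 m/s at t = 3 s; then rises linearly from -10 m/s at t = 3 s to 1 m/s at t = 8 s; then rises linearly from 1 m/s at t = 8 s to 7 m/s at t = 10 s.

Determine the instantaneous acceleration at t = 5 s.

Acceleration is the slope of the v-t graph on 3–8 s: (1 − -10)/(8 − 3) = 2.2 m/s².

2.2 m/s²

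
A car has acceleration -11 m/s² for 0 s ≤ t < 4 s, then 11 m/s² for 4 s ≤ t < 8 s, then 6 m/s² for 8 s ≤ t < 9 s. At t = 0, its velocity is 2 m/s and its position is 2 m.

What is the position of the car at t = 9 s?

On each constant-a segment, Δv = aΔt and Δx = v₀Δt + ½aΔt²; chain segment to segment.
0–4 s: v starts 2 m/s; Δx = 2·4 + ½·-11·4² = -80 m; v ends -42 m/s.
4–8 s: v starts -42 m/s; Δx = -42·4 + ½·11·4² = -80 m; v ends 2 m/s.
8–9 s: v starts 2 m/s; Δx = 2·1 + ½·6·1² = 5 m; v ends 8 m/s.
x(9) = 2 + Σ Δx = -153 m.

-153 m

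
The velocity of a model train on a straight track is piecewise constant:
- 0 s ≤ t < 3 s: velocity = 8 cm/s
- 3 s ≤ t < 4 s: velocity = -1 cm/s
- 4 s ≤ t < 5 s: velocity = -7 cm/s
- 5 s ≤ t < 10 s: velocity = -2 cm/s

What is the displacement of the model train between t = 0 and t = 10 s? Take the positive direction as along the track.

6 cm

Displacement is the signed area under the v-t curve.
0–3 s: 8 × 3 = 24 cm
3–4 s: -1 × 1 = -1 cm
4–5 s: -7 × 1 = -7 cm
5–10 s: -2 × 5 = -10 cm
Net displacement = 6 cm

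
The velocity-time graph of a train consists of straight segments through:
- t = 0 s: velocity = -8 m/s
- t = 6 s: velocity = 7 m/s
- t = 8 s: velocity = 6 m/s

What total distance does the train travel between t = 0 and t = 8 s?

35.6 m

Distance (not displacement) is the total path length: add the absolute areas under v-t.
0–6 s: v = 0 at t = 3.2 s; triangle areas 12.8 + 9.8 = 22.6 m
6–8 s: |½(7 + 6)(2)| = 13 m
Total distance = 35.6 m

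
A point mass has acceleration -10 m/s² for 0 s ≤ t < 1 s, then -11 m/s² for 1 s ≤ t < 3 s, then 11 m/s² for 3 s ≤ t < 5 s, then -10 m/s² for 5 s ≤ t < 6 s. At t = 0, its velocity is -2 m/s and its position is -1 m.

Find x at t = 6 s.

On each constant-a segment, Δv = aΔt and Δx = v₀Δt + ½aΔt²; chain segment to segment.
0–1 s: v starts -2 m/s; Δx = -2·1 + ½·-10·1² = -7 m; v ends -12 m/s.
1–3 s: v starts -12 m/s; Δx = -12·2 + ½·-11·2² = -46 m; v ends -34 m/s.
3–5 s: v starts -34 m/s; Δx = -34·2 + ½·11·2² = -46 m; v ends -12 m/s.
5–6 s: v starts -12 m/s; Δx = -12·1 + ½·-10·1² = -17 m; v ends -22 m/s.
x(6) = -1 + Σ Δx = -117 m.

-117 m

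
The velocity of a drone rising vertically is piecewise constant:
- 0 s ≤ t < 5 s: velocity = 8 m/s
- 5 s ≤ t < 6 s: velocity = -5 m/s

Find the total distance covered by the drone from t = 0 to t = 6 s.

45 m

Distance (not displacement) is the total path length: add the absolute areas under v-t.
0–5 s: |8| × 5 = 40 m
5–6 s: |-5| × 1 = 5 m
Total distance = 45 m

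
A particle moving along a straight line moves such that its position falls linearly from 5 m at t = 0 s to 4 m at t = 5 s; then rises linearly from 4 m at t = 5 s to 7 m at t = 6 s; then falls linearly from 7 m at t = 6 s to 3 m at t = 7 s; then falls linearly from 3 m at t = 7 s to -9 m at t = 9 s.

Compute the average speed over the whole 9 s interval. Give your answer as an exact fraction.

20/9 m/s

Average speed = (total path length)/(elapsed time); on a piecewise-linear x-t graph the path length is Σ|Δx|.
0–5 s: |Δx| = |4 − 5| = 1 m
5–6 s: |Δx| = |7 − 4| = 3 m
6–7 s: |Δx| = |3 − 7| = 4 m
7–9 s: |Δx| = |-9 − 3| = 12 m
Total path = 20 m; average speed = 20/9 = 20/9 m/s.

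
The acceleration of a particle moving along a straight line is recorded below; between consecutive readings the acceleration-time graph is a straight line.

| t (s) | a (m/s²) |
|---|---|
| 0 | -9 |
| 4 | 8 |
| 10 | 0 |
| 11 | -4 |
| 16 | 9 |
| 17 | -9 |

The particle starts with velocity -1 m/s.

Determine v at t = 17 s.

Δv equals the area under the a-t graph; then v = v₀ + Δv.
0–4 s: ½(-9 + 8)(4) = -2 m/s
4–10 s: ½(8 + 0)(6) = 24 m/s
10–11 s: ½(0 + -4)(1) = -2 m/s
11–16 s: ½(-4 + 9)(5) = 12.5 m/s
16–17 s: ½(9 + -9)(1) = 0 m/s
Δv = 32.5 m/s, so v(17) = -1 + (32.5) = 31.5 m/s.

31.5 m/s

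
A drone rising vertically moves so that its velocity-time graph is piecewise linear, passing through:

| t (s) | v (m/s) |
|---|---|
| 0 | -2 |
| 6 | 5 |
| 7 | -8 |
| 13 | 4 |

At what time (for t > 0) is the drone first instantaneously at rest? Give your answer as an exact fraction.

v changes sign on 0–6 s (from -2 to 5); the graph is linear there, so v = 0 at t = 0 + (2)·(6 − 0)/(5 − -2) = 12/7 s.

t = 12/7 s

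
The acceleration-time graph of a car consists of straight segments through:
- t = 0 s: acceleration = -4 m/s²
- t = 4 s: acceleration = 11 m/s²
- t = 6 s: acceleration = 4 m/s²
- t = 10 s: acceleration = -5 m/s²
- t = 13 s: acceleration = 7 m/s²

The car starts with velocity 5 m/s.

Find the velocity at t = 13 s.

Δv equals the area under the a-t graph; then v = v₀ + Δv.
0–4 s: ½(-4 + 11)(4) = 14 m/s
4–6 s: ½(11 + 4)(2) = 15 m/s
6–10 s: ½(4 + -5)(4) = -2 m/s
10–13 s: ½(-5 + 7)(3) = 3 m/s
Δv = 30 m/s, so v(13) = 5 + (30) = 35 m/s.

35 m/s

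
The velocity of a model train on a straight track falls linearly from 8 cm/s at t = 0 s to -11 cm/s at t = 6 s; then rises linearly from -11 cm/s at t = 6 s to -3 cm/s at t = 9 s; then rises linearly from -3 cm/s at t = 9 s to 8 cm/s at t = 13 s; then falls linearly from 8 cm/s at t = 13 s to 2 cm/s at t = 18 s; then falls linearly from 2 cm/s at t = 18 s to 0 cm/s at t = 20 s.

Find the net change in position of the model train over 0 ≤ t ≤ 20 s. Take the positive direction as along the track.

7 cm

Net displacement equals the area under the velocity-time graph (areas below the axis count negative).
0–6 s: ½(8 + -11)(6) = -9 cm
6–9 s: ½(-11 + -3)(3) = -21 cm
9–13 s: ½(-3 + 8)(4) = 10 cm
13–18 s: ½(8 + 2)(5) = 25 cm
18–20 s: ½(2 + 0)(2) = 2 cm
Net displacement = 7 cm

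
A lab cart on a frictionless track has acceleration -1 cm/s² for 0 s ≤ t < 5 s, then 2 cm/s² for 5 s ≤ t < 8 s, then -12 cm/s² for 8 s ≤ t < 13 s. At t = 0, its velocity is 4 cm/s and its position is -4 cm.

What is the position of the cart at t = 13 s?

On each constant-a segment, Δv = aΔt and Δx = v₀Δt + ½aΔt²; chain segment to segment.
0–5 s: v starts 4 cm/s; Δx = 4·5 + ½·-1·5² = 7.5 cm; v ends -1 cm/s.
5–8 s: v starts -1 cm/s; Δx = -1·3 + ½·2·3² = 6 cm; v ends 5 cm/s.
8–13 s: v starts 5 cm/s; Δx = 5·5 + ½·-12·5² = -125 cm; v ends -55 cm/s.
x(13) = -4 + Σ Δx = -115.5 cm.

-115.5 cm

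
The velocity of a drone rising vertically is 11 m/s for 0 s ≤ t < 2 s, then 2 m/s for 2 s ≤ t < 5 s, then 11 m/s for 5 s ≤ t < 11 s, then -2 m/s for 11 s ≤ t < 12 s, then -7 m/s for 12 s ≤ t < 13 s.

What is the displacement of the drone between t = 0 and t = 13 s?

85 m

Net displacement equals the area under the velocity-time graph (areas below the axis count negative).
0–2 s: 11 × 2 = 22 m
2–5 s: 2 × 3 = 6 m
5–11 s: 11 × 6 = 66 m
11–12 s: -2 × 1 = -2 m
12–13 s: -7 × 1 = -7 m
Net displacement = 85 m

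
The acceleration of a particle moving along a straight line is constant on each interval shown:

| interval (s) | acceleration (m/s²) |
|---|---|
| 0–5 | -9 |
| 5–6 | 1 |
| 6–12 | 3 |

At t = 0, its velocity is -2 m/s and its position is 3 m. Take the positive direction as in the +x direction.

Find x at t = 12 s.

-388 m

On each constant-a segment, Δv = aΔt and Δx = v₀Δt + ½aΔt²; chain segment to segment.
0–5 s: v starts -2 m/s; Δx = -2·5 + ½·-9·5² = -122.5 m; v ends -47 m/s.
5–6 s: v starts -47 m/s; Δx = -47·1 + ½·1·1² = -46.5 m; v ends -46 m/s.
6–12 s: v starts -46 m/s; Δx = -46·6 + ½·3·6² = -222 m; v ends -28 m/s.
x(12) = 3 + Σ Δx = -388 m.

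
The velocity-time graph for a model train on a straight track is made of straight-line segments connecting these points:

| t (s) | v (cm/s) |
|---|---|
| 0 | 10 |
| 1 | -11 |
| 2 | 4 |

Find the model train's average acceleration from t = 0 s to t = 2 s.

Average acceleration = Δv/Δt = (4 − 10)/(2 − 0) = -3 cm/s².

-3 cm/s²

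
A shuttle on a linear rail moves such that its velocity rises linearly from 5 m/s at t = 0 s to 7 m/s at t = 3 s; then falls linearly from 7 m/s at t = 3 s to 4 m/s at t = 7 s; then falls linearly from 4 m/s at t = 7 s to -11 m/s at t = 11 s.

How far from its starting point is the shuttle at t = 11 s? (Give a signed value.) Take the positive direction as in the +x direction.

26 m

Net displacement equals the area under the velocity-time graph (areas below the axis count negative).
0–3 s: ½(5 + 7)(3) = 18 m
3–7 s: ½(7 + 4)(4) = 22 m
7–11 s: ½(4 + -11)(4) = -14 m
Net displacement = 26 m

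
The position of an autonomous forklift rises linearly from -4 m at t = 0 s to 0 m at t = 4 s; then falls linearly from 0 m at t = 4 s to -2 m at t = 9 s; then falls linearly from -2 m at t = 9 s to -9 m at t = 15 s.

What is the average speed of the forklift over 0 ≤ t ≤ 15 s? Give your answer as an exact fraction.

Average speed = (total path length)/(elapsed time); on a piecewise-linear x-t graph the path length is Σ|Δx|.
0–4 s: |Δx| = |0 − -4| = 4 m
4–9 s: |Δx| = |-2 − 0| = 2 m
9–15 s: |Δx| = |-9 − -2| = 7 m
Total path = 13 m; average speed = 13/15 = 13/15 m/s.

13/15 m/s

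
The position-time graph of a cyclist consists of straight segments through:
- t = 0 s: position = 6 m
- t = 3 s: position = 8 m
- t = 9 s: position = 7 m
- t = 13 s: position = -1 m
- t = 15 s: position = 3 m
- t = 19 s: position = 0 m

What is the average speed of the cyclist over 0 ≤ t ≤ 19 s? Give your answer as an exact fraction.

Average speed = (total path length)/(elapsed time); on a piecewise-linear x-t graph the path length is Σ|Δx|.
0–3 s: |Δx| = |8 − 6| = 2 m
3–9 s: |Δx| = |7 − 8| = 1 m
9–13 s: |Δx| = |-1 − 7| = 8 m
13–15 s: |Δx| = |3 − -1| = 4 m
15–19 s: |Δx| = |0 − 3| = 3 m
Total path = 18 m; average speed = 18/19 = 18/19 m/s.

18/19 m/s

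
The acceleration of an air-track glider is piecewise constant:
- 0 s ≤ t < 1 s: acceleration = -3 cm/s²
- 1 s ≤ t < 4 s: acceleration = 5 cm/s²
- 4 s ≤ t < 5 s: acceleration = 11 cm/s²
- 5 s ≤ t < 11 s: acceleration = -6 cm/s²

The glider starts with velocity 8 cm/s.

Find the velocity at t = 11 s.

Δv equals the area under the a-t graph; then v = v₀ + Δv.
0–1 s: -3 × 1 = -3 cm/s
1–4 s: 5 × 3 = 15 cm/s
4–5 s: 11 × 1 = 11 cm/s
5–11 s: -6 × 6 = -36 cm/s
Δv = -13 cm/s, so v(11) = 8 + (-13) = -5 cm/s.

-5 cm/s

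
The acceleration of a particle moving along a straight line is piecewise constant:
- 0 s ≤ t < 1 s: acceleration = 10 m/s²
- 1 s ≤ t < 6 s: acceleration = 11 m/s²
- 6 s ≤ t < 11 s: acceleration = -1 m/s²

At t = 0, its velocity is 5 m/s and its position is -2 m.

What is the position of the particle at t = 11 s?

On each constant-a segment, Δv = aΔt and Δx = v₀Δt + ½aΔt²; chain segment to segment.
0–1 s: v starts 5 m/s; Δx = 5·1 + ½·10·1² = 10 m; v ends 15 m/s.
1–6 s: v starts 15 m/s; Δx = 15·5 + ½·11·5² = 212.5 m; v ends 70 m/s.
6–11 s: v starts 70 m/s; Δx = 70·5 + ½·-1·5² = 337.5 m; v ends 65 m/s.
x(11) = -2 + Σ Δx = 558 m.

558 m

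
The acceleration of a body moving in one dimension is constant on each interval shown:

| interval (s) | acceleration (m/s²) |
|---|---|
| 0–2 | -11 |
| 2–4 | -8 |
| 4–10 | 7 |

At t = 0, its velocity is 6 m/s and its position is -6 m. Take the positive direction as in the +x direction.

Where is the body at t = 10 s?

-130 m

On each constant-a segment, Δv = aΔt and Δx = v₀Δt + ½aΔt²; chain segment to segment.
0–2 s: v starts 6 m/s; Δx = 6·2 + ½·-11·2² = -10 m; v ends -16 m/s.
2–4 s: v starts -16 m/s; Δx = -16·2 + ½·-8·2² = -48 m; v ends -32 m/s.
4–10 s: v starts -32 m/s; Δx = -32·6 + ½·7·6² = -66 m; v ends 10 m/s.
x(10) = -6 + Σ Δx = -130 m.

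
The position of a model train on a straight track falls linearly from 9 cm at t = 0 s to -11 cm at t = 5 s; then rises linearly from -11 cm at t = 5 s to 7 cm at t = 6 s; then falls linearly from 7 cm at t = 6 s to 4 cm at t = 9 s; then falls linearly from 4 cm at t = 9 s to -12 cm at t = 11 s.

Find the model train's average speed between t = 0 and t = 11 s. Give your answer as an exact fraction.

Average speed = (total path length)/(elapsed time); on a piecewise-linear x-t graph the path length is Σ|Δx|.
0–5 s: |Δx| = |-11 − 9| = 20 cm
5–6 s: |Δx| = |7 − -11| = 18 cm
6–9 s: |Δx| = |4 − 7| = 3 cm
9–11 s: |Δx| = |-12 − 4| = 16 cm
Total path = 57 cm; average speed = 57/11 = 57/11 cm/s.

57/11 cm/s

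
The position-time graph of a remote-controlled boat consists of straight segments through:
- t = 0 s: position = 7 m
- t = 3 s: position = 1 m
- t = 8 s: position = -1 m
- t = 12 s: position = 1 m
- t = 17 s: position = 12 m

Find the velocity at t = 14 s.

2.2 m/s

Velocity is the slope of the x-t graph on 12–17 s: (12 − 1)/(17 − 12) = 2.2 m/s.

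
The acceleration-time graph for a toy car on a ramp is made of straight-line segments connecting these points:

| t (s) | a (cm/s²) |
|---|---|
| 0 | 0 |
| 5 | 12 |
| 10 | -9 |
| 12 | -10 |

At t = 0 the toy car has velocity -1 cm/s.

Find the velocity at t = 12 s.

Δv equals the area under the a-t graph; then v = v₀ + Δv.
0–5 s: ½(0 + 12)(5) = 30 cm/s
5–10 s: ½(12 + -9)(5) = 7.5 cm/s
10–12 s: ½(-9 + -10)(2) = -19 cm/s
Δv = 18.5 cm/s, so v(12) = -1 + (18.5) = 17.5 cm/s.

17.5 cm/s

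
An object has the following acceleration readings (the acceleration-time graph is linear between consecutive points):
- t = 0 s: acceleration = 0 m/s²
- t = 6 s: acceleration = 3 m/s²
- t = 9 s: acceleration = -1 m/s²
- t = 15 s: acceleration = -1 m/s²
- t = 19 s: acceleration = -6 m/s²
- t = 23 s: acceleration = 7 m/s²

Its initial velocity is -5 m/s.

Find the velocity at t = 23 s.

-11 m/s

Δv equals the area under the a-t graph; then v = v₀ + Δv.
0–6 s: ½(0 + 3)(6) = 9 m/s
6–9 s: ½(3 + -1)(3) = 3 m/s
9–15 s: -1 × 6 = -6 m/s
15–19 s: ½(-1 + -6)(4) = -14 m/s
19–23 s: ½(-6 + 7)(4) = 2 m/s
Δv = -6 m/s, so v(23) = -5 + (-6) = -11 m/s.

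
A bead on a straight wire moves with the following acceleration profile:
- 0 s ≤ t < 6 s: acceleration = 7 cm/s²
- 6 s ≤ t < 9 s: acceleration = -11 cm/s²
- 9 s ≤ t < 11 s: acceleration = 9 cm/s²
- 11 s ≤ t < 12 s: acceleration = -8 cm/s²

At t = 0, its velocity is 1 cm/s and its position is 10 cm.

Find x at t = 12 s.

283.5 cm

On each constant-a segment, Δv = aΔt and Δx = v₀Δt + ½aΔt²; chain segment to segment.
0–6 s: v starts 1 cm/s; Δx = 1·6 + ½·7·6² = 132 cm; v ends 43 cm/s.
6–9 s: v starts 43 cm/s; Δx = 43·3 + ½·-11·3² = 79.5 cm; v ends 10 cm/s.
9–11 s: v starts 10 cm/s; Δx = 10·2 + ½·9·2² = 38 cm; v ends 28 cm/s.
11–12 s: v starts 28 cm/s; Δx = 28·1 + ½·-8·1² = 24 cm; v ends 20 cm/s.
x(12) = 10 + Σ Δx = 283.5 cm.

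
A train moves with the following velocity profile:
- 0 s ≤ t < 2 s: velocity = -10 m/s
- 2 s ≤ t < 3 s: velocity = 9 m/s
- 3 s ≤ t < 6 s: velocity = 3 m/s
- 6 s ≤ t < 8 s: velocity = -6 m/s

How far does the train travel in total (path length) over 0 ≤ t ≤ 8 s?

Total distance travelled is ∫|v| dt — sum the magnitudes of each area piece.
0–2 s: |-10| × 2 = 20 m
2–3 s: |9| × 1 = 9 m
3–6 s: |3| × 3 = 9 m
6–8 s: |-6| × 2 = 12 m
Total distance = 50 m

50 m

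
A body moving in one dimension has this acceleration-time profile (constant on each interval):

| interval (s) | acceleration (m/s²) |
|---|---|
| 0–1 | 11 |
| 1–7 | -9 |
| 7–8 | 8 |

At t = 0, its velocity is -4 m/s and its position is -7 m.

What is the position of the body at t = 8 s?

On each constant-a segment, Δv = aΔt and Δx = v₀Δt + ½aΔt²; chain segment to segment.
0–1 s: v starts -4 m/s; Δx = -4·1 + ½·11·1² = 1.5 m; v ends 7 m/s.
1–7 s: v starts 7 m/s; Δx = 7·6 + ½·-9·6² = -120 m; v ends -47 m/s.
7–8 s: v starts -47 m/s; Δx = -47·1 + ½·8·1² = -43 m; v ends -39 m/s.
x(8) = -7 + Σ Δx = -168.5 m.

-168.5 m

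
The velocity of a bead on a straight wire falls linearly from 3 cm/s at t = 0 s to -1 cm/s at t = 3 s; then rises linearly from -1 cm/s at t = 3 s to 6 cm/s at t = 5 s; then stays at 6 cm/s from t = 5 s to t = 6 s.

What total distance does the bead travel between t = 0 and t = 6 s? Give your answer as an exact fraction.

Distance (not displacement) is the total path length: add the absolute areas under v-t.
0–3 s: v = 0 at t = 2.25 s; triangle areas 3.375 + 0.375 = 3.75 cm
3–5 s: v = 0 at t = 23/7 s; triangle areas 1/7 + 36/7 = 37/7 cm
5–6 s: |6| × 1 = 6 cm
Total distance = 421/28 cm

421/28 cm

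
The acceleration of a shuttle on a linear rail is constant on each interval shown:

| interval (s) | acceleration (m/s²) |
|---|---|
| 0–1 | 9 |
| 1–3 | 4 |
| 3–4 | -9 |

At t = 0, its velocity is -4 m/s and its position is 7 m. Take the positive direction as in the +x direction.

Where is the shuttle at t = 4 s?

34 m

On each constant-a segment, Δv = aΔt and Δx = v₀Δt + ½aΔt²; chain segment to segment.
0–1 s: v starts -4 m/s; Δx = -4·1 + ½·9·1² = 0.5 m; v ends 5 m/s.
1–3 s: v starts 5 m/s; Δx = 5·2 + ½·4·2² = 18 m; v ends 13 m/s.
3–4 s: v starts 13 m/s; Δx = 13·1 + ½·-9·1² = 8.5 m; v ends 4 m/s.
x(4) = 7 + Σ Δx = 34 m.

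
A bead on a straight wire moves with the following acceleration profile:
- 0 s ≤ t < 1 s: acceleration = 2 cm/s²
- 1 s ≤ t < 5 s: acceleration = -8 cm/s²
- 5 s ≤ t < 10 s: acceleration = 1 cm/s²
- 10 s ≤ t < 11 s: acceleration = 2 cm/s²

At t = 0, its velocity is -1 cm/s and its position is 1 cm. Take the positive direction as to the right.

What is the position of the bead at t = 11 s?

On each constant-a segment, Δv = aΔt and Δx = v₀Δt + ½aΔt²; chain segment to segment.
0–1 s: v starts -1 cm/s; Δx = -1·1 + ½·2·1² = 0 cm; v ends 1 cm/s.
1–5 s: v starts 1 cm/s; Δx = 1·4 + ½·-8·4² = -60 cm; v ends -31 cm/s.
5–10 s: v starts -31 cm/s; Δx = -31·5 + ½·1·5² = -142.5 cm; v ends -26 cm/s.
10–11 s: v starts -26 cm/s; Δx = -26·1 + ½·2·1² = -25 cm; v ends -24 cm/s.
x(11) = 1 + Σ Δx = -226.5 cm.

-226.5 cm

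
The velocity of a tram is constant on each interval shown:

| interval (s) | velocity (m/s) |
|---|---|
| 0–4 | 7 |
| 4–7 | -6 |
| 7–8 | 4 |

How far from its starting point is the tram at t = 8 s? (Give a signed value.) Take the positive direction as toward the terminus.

Net displacement equals the area under the velocity-time graph (areas below the axis count negative).
0–4 s: 7 × 4 = 28 m
4–7 s: -6 × 3 = -18 m
7–8 s: 4 × 1 = 4 m
Net displacement = 14 m

14 m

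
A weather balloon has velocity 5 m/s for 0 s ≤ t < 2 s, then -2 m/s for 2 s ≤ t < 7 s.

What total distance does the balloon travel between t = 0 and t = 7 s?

Total distance travelled is ∫|v| dt — sum the magnitudes of each area piece.
0–2 s: |5| × 2 = 10 m
2–7 s: |-2| × 5 = 10 m
Total distance = 20 m

20 m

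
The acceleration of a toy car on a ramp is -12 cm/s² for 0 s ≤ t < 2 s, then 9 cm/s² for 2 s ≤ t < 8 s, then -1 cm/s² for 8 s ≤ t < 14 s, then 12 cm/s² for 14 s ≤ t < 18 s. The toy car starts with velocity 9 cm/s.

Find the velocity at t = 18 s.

Δv equals the area under the a-t graph; then v = v₀ + Δv.
0–2 s: -12 × 2 = -24 cm/s
2–8 s: 9 × 6 = 54 cm/s
8–14 s: -1 × 6 = -6 cm/s
14–18 s: 12 × 4 = 48 cm/s
Δv = 72 cm/s, so v(18) = 9 + (72) = 81 cm/s.

81 cm/s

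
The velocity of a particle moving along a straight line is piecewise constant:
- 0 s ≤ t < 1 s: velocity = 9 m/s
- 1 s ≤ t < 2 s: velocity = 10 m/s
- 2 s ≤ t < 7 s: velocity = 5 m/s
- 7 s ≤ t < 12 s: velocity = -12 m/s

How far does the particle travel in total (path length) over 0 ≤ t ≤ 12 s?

104 m

Distance (not displacement) is the total path length: add the absolute areas under v-t.
0–1 s: |9| × 1 = 9 m
1–2 s: |10| × 1 = 10 m
2–7 s: |5| × 5 = 25 m
7–12 s: |-12| × 5 = 60 m
Total distance = 104 m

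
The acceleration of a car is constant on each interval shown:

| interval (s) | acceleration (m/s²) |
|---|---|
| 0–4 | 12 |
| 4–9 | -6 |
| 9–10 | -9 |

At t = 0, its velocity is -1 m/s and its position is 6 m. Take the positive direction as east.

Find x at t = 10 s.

270.5 m

On each constant-a segment, Δv = aΔt and Δx = v₀Δt + ½aΔt²; chain segment to segment.
0–4 s: v starts -1 m/s; Δx = -1·4 + ½·12·4² = 92 m; v ends 47 m/s.
4–9 s: v starts 47 m/s; Δx = 47·5 + ½·-6·5² = 160 m; v ends 17 m/s.
9–10 s: v starts 17 m/s; Δx = 17·1 + ½·-9·1² = 12.5 m; v ends 8 m/s.
x(10) = 6 + Σ Δx = 270.5 m.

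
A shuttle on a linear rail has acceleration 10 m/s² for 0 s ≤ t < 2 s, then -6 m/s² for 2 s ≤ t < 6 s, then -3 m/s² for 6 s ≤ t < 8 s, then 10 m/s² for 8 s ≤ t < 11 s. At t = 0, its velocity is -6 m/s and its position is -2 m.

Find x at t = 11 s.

-15 m

On each constant-a segment, Δv = aΔt and Δx = v₀Δt + ½aΔt²; chain segment to segment.
0–2 s: v starts -6 m/s; Δx = -6·2 + ½·10·2² = 8 m; v ends 14 m/s.
2–6 s: v starts 14 m/s; Δx = 14·4 + ½·-6·4² = 8 m; v ends -10 m/s.
6–8 s: v starts -10 m/s; Δx = -10·2 + ½·-3·2² = -26 m; v ends -16 m/s.
8–11 s: v starts -16 m/s; Δx = -16·3 + ½·10·3² = -3 m; v ends 14 m/s.
x(11) = -2 + Σ Δx = -15 m.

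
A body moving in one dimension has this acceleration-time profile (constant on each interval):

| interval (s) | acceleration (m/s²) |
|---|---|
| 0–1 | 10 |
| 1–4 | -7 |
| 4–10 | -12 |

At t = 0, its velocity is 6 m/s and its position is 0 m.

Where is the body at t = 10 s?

On each constant-a segment, Δv = aΔt and Δx = v₀Δt + ½aΔt²; chain segment to segment.
0–1 s: v starts 6 m/s; Δx = 6·1 + ½·10·1² = 11 m; v ends 16 m/s.
1–4 s: v starts 16 m/s; Δx = 16·3 + ½·-7·3² = 16.5 m; v ends -5 m/s.
4–10 s: v starts -5 m/s; Δx = -5·6 + ½·-12·6² = -246 m; v ends -77 m/s.
x(10) = 0 + Σ Δx = -218.5 m.

-218.5 m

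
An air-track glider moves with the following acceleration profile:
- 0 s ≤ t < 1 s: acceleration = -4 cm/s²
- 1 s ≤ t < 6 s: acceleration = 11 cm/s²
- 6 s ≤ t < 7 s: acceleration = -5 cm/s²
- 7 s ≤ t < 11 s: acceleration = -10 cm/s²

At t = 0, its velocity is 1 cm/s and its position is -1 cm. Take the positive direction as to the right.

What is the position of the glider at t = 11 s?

On each constant-a segment, Δv = aΔt and Δx = v₀Δt + ½aΔt²; chain segment to segment.
0–1 s: v starts 1 cm/s; Δx = 1·1 + ½·-4·1² = -1 cm; v ends -3 cm/s.
1–6 s: v starts -3 cm/s; Δx = -3·5 + ½·11·5² = 122.5 cm; v ends 52 cm/s.
6–7 s: v starts 52 cm/s; Δx = 52·1 + ½·-5·1² = 49.5 cm; v ends 47 cm/s.
7–11 s: v starts 47 cm/s; Δx = 47·4 + ½·-10·4² = 108 cm; v ends 7 cm/s.
x(11) = -1 + Σ Δx = 278 cm.

278 cm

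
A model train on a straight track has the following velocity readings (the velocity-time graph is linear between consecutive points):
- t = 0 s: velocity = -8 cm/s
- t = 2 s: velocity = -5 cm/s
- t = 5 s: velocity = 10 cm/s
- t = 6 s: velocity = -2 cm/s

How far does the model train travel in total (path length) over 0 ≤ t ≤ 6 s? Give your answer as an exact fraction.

Distance (not displacement) is the total path length: add the absolute areas under v-t.
0–2 s: |½(-8 + -5)(2)| = 13 cm
2–5 s: v = 0 at t = 3 s; triangle areas 2.5 + 10 = 12.5 cm
5–6 s: v = 0 at t = 35/6 s; triangle areas 25/6 + 1/6 = 13/3 cm
Total distance = 179/6 cm

179/6 cm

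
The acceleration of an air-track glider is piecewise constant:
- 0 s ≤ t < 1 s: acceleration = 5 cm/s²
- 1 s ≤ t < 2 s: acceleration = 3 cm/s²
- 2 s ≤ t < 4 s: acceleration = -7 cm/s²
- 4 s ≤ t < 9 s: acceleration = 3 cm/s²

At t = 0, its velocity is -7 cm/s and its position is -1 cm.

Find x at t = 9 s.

-45.5 cm

On each constant-a segment, Δv = aΔt and Δx = v₀Δt + ½aΔt²; chain segment to segment.
0–1 s: v starts -7 cm/s; Δx = -7·1 + ½·5·1² = -4.5 cm; v ends -2 cm/s.
1–2 s: v starts -2 cm/s; Δx = -2·1 + ½·3·1² = -0.5 cm; v ends 1 cm/s.
2–4 s: v starts 1 cm/s; Δx = 1·2 + ½·-7·2² = -12 cm; v ends -13 cm/s.
4–9 s: v starts -13 cm/s; Δx = -13·5 + ½·3·5² = -27.5 cm; v ends 2 cm/s.
x(9) = -1 + Σ Δx = -45.5 cm.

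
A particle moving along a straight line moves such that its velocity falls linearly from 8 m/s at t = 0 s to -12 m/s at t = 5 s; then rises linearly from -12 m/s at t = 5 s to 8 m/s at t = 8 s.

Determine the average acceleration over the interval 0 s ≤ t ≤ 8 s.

Average acceleration = Δv/Δt = (8 − 8)/(8 − 0) = 0 m/s².

0 m/s²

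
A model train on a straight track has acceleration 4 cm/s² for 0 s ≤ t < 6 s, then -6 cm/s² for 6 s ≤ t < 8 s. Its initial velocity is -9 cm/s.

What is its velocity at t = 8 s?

3 cm/s

Δv equals the area under the a-t graph; then v = v₀ + Δv.
0–6 s: 4 × 6 = 24 cm/s
6–8 s: -6 × 2 = -12 cm/s
Δv = 12 cm/s, so v(8) = -9 + (12) = 3 cm/s.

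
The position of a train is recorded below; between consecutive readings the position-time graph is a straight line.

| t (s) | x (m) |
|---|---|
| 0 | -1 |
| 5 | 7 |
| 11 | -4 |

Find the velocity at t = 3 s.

1.6 m/s

Velocity is the slope of the x-t graph on 0–5 s: (7 − -1)/(5 − 0) = 1.6 m/s.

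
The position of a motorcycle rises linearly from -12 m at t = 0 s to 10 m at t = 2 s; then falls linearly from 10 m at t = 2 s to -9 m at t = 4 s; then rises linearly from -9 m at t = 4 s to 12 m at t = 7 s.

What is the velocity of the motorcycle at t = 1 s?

11 m/s

Velocity is the slope of the x-t graph on 0–2 s: (10 − -12)/(2 − 0) = 11 m/s.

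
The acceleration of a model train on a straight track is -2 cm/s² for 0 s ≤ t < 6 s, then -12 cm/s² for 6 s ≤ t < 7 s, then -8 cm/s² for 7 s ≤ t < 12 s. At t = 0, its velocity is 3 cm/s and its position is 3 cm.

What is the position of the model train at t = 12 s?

On each constant-a segment, Δv = aΔt and Δx = v₀Δt + ½aΔt²; chain segment to segment.
0–6 s: v starts 3 cm/s; Δx = 3·6 + ½·-2·6² = -18 cm; v ends -9 cm/s.
6–7 s: v starts -9 cm/s; Δx = -9·1 + ½·-12·1² = -15 cm; v ends -21 cm/s.
7–12 s: v starts -21 cm/s; Δx = -21·5 + ½·-8·5² = -205 cm; v ends -61 cm/s.
x(12) = 3 + Σ Δx = -235 cm.

-235 cm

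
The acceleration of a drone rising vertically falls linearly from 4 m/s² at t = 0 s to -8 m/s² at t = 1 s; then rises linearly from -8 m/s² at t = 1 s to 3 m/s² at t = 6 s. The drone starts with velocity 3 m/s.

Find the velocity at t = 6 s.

Δv equals the area under the a-t graph; then v = v₀ + Δv.
0–1 s: ½(4 + -8)(1) = -2 m/s
1–6 s: ½(-8 + 3)(5) = -12.5 m/s
Δv = -14.5 m/s, so v(6) = 3 + (-14.5) = -11.5 m/s.

-11.5 m/s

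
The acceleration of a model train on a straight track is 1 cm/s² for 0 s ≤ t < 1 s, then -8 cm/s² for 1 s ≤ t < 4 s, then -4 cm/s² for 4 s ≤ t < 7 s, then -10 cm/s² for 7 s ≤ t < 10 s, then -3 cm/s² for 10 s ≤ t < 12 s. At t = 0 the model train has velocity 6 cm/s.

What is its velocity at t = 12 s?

-65 cm/s

Δv equals the area under the a-t graph; then v = v₀ + Δv.
0–1 s: 1 × 1 = 1 cm/s
1–4 s: -8 × 3 = -24 cm/s
4–7 s: -4 × 3 = -12 cm/s
7–10 s: -10 × 3 = -30 cm/s
10–12 s: -3 × 2 = -6 cm/s
Δv = -71 cm/s, so v(12) = 6 + (-71) = -65 cm/s.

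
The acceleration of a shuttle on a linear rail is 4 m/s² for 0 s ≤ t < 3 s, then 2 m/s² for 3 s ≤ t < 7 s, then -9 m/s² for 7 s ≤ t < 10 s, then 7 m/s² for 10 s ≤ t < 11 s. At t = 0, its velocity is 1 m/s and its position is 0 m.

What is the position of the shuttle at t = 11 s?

109 m

On each constant-a segment, Δv = aΔt and Δx = v₀Δt + ½aΔt²; chain segment to segment.
0–3 s: v starts 1 m/s; Δx = 1·3 + ½·4·3² = 21 m; v ends 13 m/s.
3–7 s: v starts 13 m/s; Δx = 13·4 + ½·2·4² = 68 m; v ends 21 m/s.
7–10 s: v starts 21 m/s; Δx = 21·3 + ½·-9·3² = 22.5 m; v ends -6 m/s.
10–11 s: v starts -6 m/s; Δx = -6·1 + ½·7·1² = -2.5 m; v ends 1 m/s.
x(11) = 0 + Σ Δx = 109 m.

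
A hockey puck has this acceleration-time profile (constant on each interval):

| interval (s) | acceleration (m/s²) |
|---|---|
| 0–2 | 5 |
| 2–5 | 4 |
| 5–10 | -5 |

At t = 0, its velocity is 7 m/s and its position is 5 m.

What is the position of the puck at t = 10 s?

On each constant-a segment, Δv = aΔt and Δx = v₀Δt + ½aΔt²; chain segment to segment.
0–2 s: v starts 7 m/s; Δx = 7·2 + ½·5·2² = 24 m; v ends 17 m/s.
2–5 s: v starts 17 m/s; Δx = 17·3 + ½·4·3² = 69 m; v ends 29 m/s.
5–10 s: v starts 29 m/s; Δx = 29·5 + ½·-5·5² = 82.5 m; v ends 4 m/s.
x(10) = 5 + Σ Δx = 180.5 m.

180.5 m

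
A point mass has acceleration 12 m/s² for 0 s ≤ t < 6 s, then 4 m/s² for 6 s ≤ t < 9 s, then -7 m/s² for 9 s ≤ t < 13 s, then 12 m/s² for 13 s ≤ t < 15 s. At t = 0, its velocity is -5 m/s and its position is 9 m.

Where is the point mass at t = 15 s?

800 m

On each constant-a segment, Δv = aΔt and Δx = v₀Δt + ½aΔt²; chain segment to segment.
0–6 s: v starts -5 m/s; Δx = -5·6 + ½·12·6² = 186 m; v ends 67 m/s.
6–9 s: v starts 67 m/s; Δx = 67·3 + ½·4·3² = 219 m; v ends 79 m/s.
9–13 s: v starts 79 m/s; Δx = 79·4 + ½·-7·4² = 260 m; v ends 51 m/s.
13–15 s: v starts 51 m/s; Δx = 51·2 + ½·12·2² = 126 m; v ends 75 m/s.
x(15) = 9 + Σ Δx = 800 m.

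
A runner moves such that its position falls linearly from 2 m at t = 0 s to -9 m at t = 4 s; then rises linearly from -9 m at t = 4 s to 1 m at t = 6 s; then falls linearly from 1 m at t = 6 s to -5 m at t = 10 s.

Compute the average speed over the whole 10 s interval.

Average speed = (total path length)/(elapsed time); on a piecewise-linear x-t graph the path length is Σ|Δx|.
0–4 s: |Δx| = |-9 − 2| = 11 m
4–6 s: |Δx| = |1 − -9| = 10 m
6–10 s: |Δx| = |-5 − 1| = 6 m
Total path = 27 m; average speed = 27/10 = 2.7 m/s.

2.7 m/s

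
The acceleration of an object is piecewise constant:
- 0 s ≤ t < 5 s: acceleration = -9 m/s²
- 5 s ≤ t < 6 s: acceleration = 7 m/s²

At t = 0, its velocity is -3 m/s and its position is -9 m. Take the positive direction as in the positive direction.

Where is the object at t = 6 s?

On each constant-a segment, Δv = aΔt and Δx = v₀Δt + ½aΔt²; chain segment to segment.
0–5 s: v starts -3 m/s; Δx = -3·5 + ½·-9·5² = -127.5 m; v ends -48 m/s.
5–6 s: v starts -48 m/s; Δx = -48·1 + ½·7·1² = -44.5 m; v ends -41 m/s.
x(6) = -9 + Σ Δx = -181 m.

-181 m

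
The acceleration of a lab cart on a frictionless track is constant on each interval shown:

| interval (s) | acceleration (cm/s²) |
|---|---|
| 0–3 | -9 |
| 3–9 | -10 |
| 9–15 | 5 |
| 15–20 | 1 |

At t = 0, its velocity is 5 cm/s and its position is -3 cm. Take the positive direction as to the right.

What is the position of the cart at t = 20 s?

On each constant-a segment, Δv = aΔt and Δx = v₀Δt + ½aΔt²; chain segment to segment.
0–3 s: v starts 5 cm/s; Δx = 5·3 + ½·-9·3² = -25.5 cm; v ends -22 cm/s.
3–9 s: v starts -22 cm/s; Δx = -22·6 + ½·-10·6² = -312 cm; v ends -82 cm/s.
9–15 s: v starts -82 cm/s; Δx = -82·6 + ½·5·6² = -402 cm; v ends -52 cm/s.
15–20 s: v starts -52 cm/s; Δx = -52·5 + ½·1·5² = -247.5 cm; v ends -47 cm/s.
x(20) = -3 + Σ Δx = -990 cm.

-990 cm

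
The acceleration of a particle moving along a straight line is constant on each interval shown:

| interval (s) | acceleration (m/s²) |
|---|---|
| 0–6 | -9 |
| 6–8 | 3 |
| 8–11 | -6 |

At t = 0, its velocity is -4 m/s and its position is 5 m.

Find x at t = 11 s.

-474 m

On each constant-a segment, Δv = aΔt and Δx = v₀Δt + ½aΔt²; chain segment to segment.
0–6 s: v starts -4 m/s; Δx = -4·6 + ½·-9·6² = -186 m; v ends -58 m/s.
6–8 s: v starts -58 m/s; Δx = -58·2 + ½·3·2² = -110 m; v ends -52 m/s.
8–11 s: v starts -52 m/s; Δx = -52·3 + ½·-6·3² = -183 m; v ends -70 m/s.
x(11) = 5 + Σ Δx = -474 m.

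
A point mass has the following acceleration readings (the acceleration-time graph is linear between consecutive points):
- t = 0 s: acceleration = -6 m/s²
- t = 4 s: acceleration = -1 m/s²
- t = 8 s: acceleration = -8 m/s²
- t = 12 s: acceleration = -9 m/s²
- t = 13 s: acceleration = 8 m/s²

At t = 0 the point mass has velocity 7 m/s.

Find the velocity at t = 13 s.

-59.5 m/s

Δv equals the area under the a-t graph; then v = v₀ + Δv.
0–4 s: ½(-6 + -1)(4) = -14 m/s
4–8 s: ½(-1 + -8)(4) = -18 m/s
8–12 s: ½(-8 + -9)(4) = -34 m/s
12–13 s: ½(-9 + 8)(1) = -0.5 m/s
Δv = -66.5 m/s, so v(13) = 7 + (-66.5) = -59.5 m/s.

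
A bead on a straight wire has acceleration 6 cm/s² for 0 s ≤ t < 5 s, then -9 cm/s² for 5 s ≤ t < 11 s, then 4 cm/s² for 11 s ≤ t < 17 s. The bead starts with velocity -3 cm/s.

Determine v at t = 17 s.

Δv equals the area under the a-t graph; then v = v₀ + Δv.
0–5 s: 6 × 5 = 30 cm/s
5–11 s: -9 × 6 = -54 cm/s
11–17 s: 4 × 6 = 24 cm/s
Δv = 0 cm/s, so v(17) = -3 + (0) = -3 cm/s.

-3 cm/s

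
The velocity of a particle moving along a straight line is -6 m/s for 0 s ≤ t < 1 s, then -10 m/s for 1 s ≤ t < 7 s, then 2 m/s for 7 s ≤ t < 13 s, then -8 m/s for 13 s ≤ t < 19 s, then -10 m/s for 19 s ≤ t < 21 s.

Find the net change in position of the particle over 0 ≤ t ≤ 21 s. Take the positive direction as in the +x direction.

Displacement is the signed area under the v-t curve.
0–1 s: -6 × 1 = -6 m
1–7 s: -10 × 6 = -60 m
7–13 s: 2 × 6 = 12 m
13–19 s: -8 × 6 = -48 m
19–21 s: -10 × 2 = -20 m
Net displacement = -122 m

-122 m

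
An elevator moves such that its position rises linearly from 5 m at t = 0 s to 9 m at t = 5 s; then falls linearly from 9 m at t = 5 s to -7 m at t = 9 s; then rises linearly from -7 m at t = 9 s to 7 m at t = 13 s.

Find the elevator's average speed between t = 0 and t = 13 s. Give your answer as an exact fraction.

34/13 m/s

Average speed = (total path length)/(elapsed time); on a piecewise-linear x-t graph the path length is Σ|Δx|.
0–5 s: |Δx| = |9 − 5| = 4 m
5–9 s: |Δx| = |-7 − 9| = 16 m
9–13 s: |Δx| = |7 − -7| = 14 m
Total path = 34 m; average speed = 34/13 = 34/13 m/s.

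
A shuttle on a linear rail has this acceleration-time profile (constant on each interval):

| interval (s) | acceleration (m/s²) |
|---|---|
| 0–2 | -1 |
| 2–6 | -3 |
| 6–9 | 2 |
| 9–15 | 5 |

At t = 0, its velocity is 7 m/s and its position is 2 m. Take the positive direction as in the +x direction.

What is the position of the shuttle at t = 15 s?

On each constant-a segment, Δv = aΔt and Δx = v₀Δt + ½aΔt²; chain segment to segment.
0–2 s: v starts 7 m/s; Δx = 7·2 + ½·-1·2² = 12 m; v ends 5 m/s.
2–6 s: v starts 5 m/s; Δx = 5·4 + ½·-3·4² = -4 m; v ends -7 m/s.
6–9 s: v starts -7 m/s; Δx = -7·3 + ½·2·3² = -12 m; v ends -1 m/s.
9–15 s: v starts -1 m/s; Δx = -1·6 + ½·5·6² = 84 m; v ends 29 m/s.
x(15) = 2 + Σ Δx = 82 m.

82 m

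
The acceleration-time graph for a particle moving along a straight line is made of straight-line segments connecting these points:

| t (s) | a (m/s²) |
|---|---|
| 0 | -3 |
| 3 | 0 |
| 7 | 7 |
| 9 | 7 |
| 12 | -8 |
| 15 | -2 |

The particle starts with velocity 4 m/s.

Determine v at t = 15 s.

Δv equals the area under the a-t graph; then v = v₀ + Δv.
0–3 s: ½(-3 + 0)(3) = -4.5 m/s
3–7 s: ½(0 + 7)(4) = 14 m/s
7–9 s: 7 × 2 = 14 m/s
9–12 s: ½(7 + -8)(3) = -1.5 m/s
12–15 s: ½(-8 + -2)(3) = -15 m/s
Δv = 7 m/s, so v(15) = 4 + (7) = 11 m/s.

11 m/s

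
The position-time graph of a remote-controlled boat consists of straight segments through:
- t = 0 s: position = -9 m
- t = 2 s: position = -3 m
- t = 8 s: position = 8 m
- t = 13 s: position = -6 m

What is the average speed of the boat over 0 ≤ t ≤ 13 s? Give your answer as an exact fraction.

Average speed = (total path length)/(elapsed time); on a piecewise-linear x-t graph the path length is Σ|Δx|.
0–2 s: |Δx| = |-3 − -9| = 6 m
2–8 s: |Δx| = |8 − -3| = 11 m
8–13 s: |Δx| = |-6 − 8| = 14 m
Total path = 31 m; average speed = 31/13 = 31/13 m/s.

31/13 m/s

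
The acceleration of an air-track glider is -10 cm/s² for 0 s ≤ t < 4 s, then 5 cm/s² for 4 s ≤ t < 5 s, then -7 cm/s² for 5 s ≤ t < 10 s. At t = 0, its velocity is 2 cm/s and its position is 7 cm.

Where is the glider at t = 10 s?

-353 cm

On each constant-a segment, Δv = aΔt and Δx = v₀Δt + ½aΔt²; chain segment to segment.
0–4 s: v starts 2 cm/s; Δx = 2·4 + ½·-10·4² = -72 cm; v ends -38 cm/s.
4–5 s: v starts -38 cm/s; Δx = -38·1 + ½·5·1² = -35.5 cm; v ends -33 cm/s.
5–10 s: v starts -33 cm/s; Δx = -33·5 + ½·-7·5² = -252.5 cm; v ends -68 cm/s.
x(10) = 7 + Σ Δx = -353 cm.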